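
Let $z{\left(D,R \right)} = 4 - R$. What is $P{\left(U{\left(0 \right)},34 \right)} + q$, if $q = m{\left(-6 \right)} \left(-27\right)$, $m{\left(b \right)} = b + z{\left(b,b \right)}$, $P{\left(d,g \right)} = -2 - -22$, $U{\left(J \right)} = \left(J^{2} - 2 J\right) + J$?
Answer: $-88$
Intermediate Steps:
$U{\left(J \right)} = J^{2} - J$
$P{\left(d,g \right)} = 20$ ($P{\left(d,g \right)} = -2 + 22 = 20$)
$m{\left(b \right)} = 4$ ($m{\left(b \right)} = b - \left(-4 + b\right) = 4$)
$q = -108$ ($q = 4 \left(-27\right) = -108$)
$P{\left(U{\left(0 \right)},34 \right)} + q = 20 - 108 = -88$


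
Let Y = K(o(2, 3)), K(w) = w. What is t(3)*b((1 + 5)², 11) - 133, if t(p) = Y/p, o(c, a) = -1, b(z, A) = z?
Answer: -145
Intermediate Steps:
Y = -1
t(p) = -1/p
t(3)*b((1 + 5)², 11) - 133 = (-1/3)*(1 + 5)² - 133 = -1*⅓*6² - 133 = -⅓*36 - 133 = -12 - 133 = -145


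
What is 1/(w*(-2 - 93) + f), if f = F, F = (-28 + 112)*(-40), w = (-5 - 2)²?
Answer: -1/8015 ≈ -0.00012477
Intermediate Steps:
w = 49 (w = (-7)² = 49)
F = -3360 (F = 84*(-40) = -3360)
f = -3360
1/(w*(-2 - 93) + f) = 1/(49*(-2 - 93) - 3360) = 1/(49*(-95) - 3360) = 1/(-4655 - 3360) = 1/(-8015) = -1/8015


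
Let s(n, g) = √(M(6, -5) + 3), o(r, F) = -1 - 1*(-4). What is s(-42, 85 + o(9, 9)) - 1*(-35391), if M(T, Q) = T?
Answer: 35394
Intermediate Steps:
o(r, F) = 3 (o(r, F) = -1 + 4 = 3)
s(n, g) = 3 (s(n, g) = √(6 + 3) = √9 = 3)
s(-42, 85 + o(9, 9)) - 1*(-35391) = 3 - 1*(-35391) = 3 + 35391 = 35394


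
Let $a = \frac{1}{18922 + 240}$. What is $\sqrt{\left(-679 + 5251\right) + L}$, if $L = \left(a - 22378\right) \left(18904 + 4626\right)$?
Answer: $\frac{i \sqrt{286005510267807}}{737} \approx 22947.0 i$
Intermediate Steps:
$a = \frac{1}{19162} \approx 5.2187 \cdot 10^{-5}$
$L = - \frac{388070547675}{737}$ ($L = \left(\frac{1}{19162} - 22378\right) \left(18904 + 4626\right) = \left(- \frac{428807235}{19162}\right) 23530 = - \frac{388070547675}{737} \approx -5.2655 \cdot 10^{8}$)
$\sqrt{\left(-679 + 5251\right) + L} = \sqrt{\left(-679 + 5251\right) - \frac{388070547675}{737}} = \sqrt{4572 - \frac{388070547675}{737}} = \sqrt{- \frac{388067178111}{737}} = \frac{i \sqrt{286005510267807}}{737}$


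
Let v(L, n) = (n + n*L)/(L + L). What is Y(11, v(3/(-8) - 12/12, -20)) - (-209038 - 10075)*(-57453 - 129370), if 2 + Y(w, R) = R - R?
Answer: -40935348001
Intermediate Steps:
v(L, n) = (n + L*n)/(2*L) (v(L, n) = (n + L*n)/((2*L)) = (n + L*n)*(1/(2*L)) = (n + L*n)/(2*L))
Y(w, R) = -2 (Y(w, R) = -2 + (R - R) = -2 + 0 = -2)
Y(11, v(3/(-8) - 12/12, -20)) - (-209038 - 10075)*(-57453 - 129370) = -2 - (-209038 - 10075)*(-57453 - 129370) = -2 - (-219113)*(-186823) = -2 - 1*40935347999 = -2 - 40935347999 = -40935348001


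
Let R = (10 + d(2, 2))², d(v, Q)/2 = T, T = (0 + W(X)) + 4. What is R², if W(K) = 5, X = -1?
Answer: 614656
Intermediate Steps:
T = 9 (T = (0 + 5) + 4 = 5 + 4 = 9)
d(v, Q) = 18 (d(v, Q) = 2*9 = 18)
R = 784 (R = (10 + 18)² = 28² = 784)
R² = 784² = 614656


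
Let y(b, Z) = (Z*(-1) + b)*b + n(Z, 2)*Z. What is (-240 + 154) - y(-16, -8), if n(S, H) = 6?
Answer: -166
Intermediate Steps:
y(b, Z) = 6*Z + b*(b - Z) (y(b, Z) = (Z*(-1) + b)*b + 6*Z = (-Z + b)*b + 6*Z = (b - Z)*b + 6*Z = b*(b - Z) + 6*Z = 6*Z + b*(b - Z))
(-240 + 154) - y(-16, -8) = (-240 + 154) - ((-16)**2 + 6*(-8) - 1*(-8)*(-16)) = -86 - (256 - 48 - 128) = -86 - 1*80 = -86 - 80 = -166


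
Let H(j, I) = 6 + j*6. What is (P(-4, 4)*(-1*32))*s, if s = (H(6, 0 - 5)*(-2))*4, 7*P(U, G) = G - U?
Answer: 12288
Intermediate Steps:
P(U, G) = -U/7 + G/7 (P(U, G) = (G - U)/7 = -U/7 + G/7)
H(j, I) = 6 + 6*j
s = -336 (s = ((6 + 6*6)*(-2))*4 = ((6 + 36)*(-2))*4 = (42*(-2))*4 = -84*4 = -336)
(P(-4, 4)*(-1*32))*s = ((-⅐*(-4) + (⅐)*4)*(-1*32))*(-336) = ((4/7 + 4/7)*(-32))*(-336) = ((8/7)*(-32))*(-336) = -256/7*(-336) = 12288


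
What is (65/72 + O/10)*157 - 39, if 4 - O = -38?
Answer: 274369/360 ≈ 762.14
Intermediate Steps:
O = 42 (O = 4 - 1*(-38) = 4 + 38 = 42)
(65/72 + O/10)*157 - 39 = (65/72 + 42/10)*157 - 39 = (65*(1/72) + 42*(⅒))*157 - 39 = (65/72 + 21/5)*157 - 39 = (1837/360)*157 - 39 = 288409/360 - 39 = 274369/360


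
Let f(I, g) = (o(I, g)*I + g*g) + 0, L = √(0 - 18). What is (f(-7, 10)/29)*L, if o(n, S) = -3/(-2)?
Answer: 537*I*√2/58 ≈ 13.094*I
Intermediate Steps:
L = 3*I*√2 (L = √(-18) = 3*I*√2 ≈ 4.2426*I)
o(n, S) = 3/2 (o(n, S) = -3*(-½) = 3/2)
f(I, g) = g² + 3*I/2 (f(I, g) = (3*I/2 + g*g) + 0 = (3*I/2 + g²) + 0 = (g² + 3*I/2) + 0 = g² + 3*I/2)
(f(-7, 10)/29)*L = ((10² + (3/2)*(-7))/29)*(3*I*√2) = ((100 - 21/2)*(1/29))*(3*I*√2) = ((179/2)*(1/29))*(3*I*√2) = 179*(3*I*√2)/58 = 537*I*√2/58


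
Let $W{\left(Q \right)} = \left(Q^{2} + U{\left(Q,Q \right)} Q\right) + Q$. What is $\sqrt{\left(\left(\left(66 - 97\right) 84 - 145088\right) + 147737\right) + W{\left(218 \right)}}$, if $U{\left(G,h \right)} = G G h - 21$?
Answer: $\sqrt{2258573785} \approx 47524.0$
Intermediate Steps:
$U{\left(G,h \right)} = -21 + h G^{2}$ ($U{\left(G,h \right)} = G^{2} h - 21 = h G^{2} - 21 = -21 + h G^{2}$)
$W{\left(Q \right)} = Q + Q^{2} + Q \left(-21 + Q^{3}\right)$ ($W{\left(Q \right)} = \left(Q^{2} + \left(-21 + Q Q^{2}\right) Q\right) + Q = \left(Q^{2} + \left(-21 + Q^{3}\right) Q\right) + Q = \left(Q^{2} + Q \left(-21 + Q^{3}\right)\right) + Q = Q + Q^{2} + Q \left(-21 + Q^{3}\right)$)
$\sqrt{\left(\left(\left(66 - 97\right) 84 - 145088\right) + 147737\right) + W{\left(218 \right)}} = \sqrt{\left(\left(\left(66 - 97\right) 84 - 145088\right) + 147737\right) + 218 \left(-20 + 218 + 218^{3}\right)} = \sqrt{\left(\left(\left(-31\right) 84 - 145088\right) + 147737\right) + 218 \left(-20 + 218 + 10360232\right)} = \sqrt{\left(\left(-2604 - 145088\right) + 147737\right) + 218 \cdot 10360430} = \sqrt{\left(-147692 + 147737\right) + 2258573740} = \sqrt{45 + 2258573740} = \sqrt{2258573785}$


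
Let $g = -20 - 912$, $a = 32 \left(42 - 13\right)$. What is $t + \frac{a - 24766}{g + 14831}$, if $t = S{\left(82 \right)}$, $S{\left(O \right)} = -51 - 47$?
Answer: $- \frac{461980}{4633} \approx -99.715$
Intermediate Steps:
$a = 928$ ($a = 32 \cdot 29 = 928$)
$g = -932$ ($g = -20 - 912 = -932$)
$S{\left(O \right)} = -98$ ($S{\left(O \right)} = -51 - 47 = -98$)
$t = -98$
$t + \frac{a - 24766}{g + 14831} = -98 + \frac{928 - 24766}{-932 + 14831} = -98 - \frac{23838}{13899} = -98 - \frac{7946}{4633} = - \frac{461980}{4633}$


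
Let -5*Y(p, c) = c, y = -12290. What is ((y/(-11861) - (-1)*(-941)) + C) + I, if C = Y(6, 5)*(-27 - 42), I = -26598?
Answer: -325809380/11861 ≈ -27469.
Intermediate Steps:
Y(p, c) = -c/5
C = 69 (C = (-⅕*5)*(-27 - 42) = -1*(-69) = 69)
((y/(-11861) - (-1)*(-941)) + C) + I = ((-12290/(-11861) - (-1)*(-941)) + 69) - 26598 = ((-12290*(-1/11861) - 1*941) + 69) - 26598 = ((12290/11861 - 941) + 69) - 26598 = (-11148911/11861 + 69) - 26598 = -10330502/11861 - 26598 = -325809380/11861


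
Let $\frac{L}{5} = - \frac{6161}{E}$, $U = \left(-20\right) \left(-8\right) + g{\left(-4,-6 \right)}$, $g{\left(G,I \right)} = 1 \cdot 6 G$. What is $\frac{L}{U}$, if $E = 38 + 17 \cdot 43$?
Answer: $- \frac{30805}{104584} \approx -0.29455$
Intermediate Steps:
$E = 769$ ($E = 38 + 731 = 769$)
$g{\left(G,I \right)} = 6 G$
$U = 136$ ($U = \left(-20\right) \left(-8\right) + 6 \left(-4\right) = 160 - 24 = 136$)
$L = - \frac{30805}{769}$ ($L = 5 \left(- \frac{6161}{769}\right) = - \frac{30805}{769} \approx -40.059$)
$\frac{L}{U} = - \frac{30805}{769 \cdot 136} = \left(- \frac{30805}{769}\right) \frac{1}{136} = - \frac{30805}{104584}$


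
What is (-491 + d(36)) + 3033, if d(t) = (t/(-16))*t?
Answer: 2461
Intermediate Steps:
d(t) = -t²/16 (d(t) = (t*(-1/16))*t = (-t/16)*t = -t²/16)
(-491 + d(36)) + 3033 = (-491 - 1/16*36²) + 3033 = (-491 - 1/16*1296) + 3033 = (-491 - 81) + 3033 = -572 + 3033 = 2461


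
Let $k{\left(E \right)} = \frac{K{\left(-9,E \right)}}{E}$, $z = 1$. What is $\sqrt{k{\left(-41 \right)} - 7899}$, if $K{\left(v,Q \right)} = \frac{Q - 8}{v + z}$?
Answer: $\frac{i \sqrt{212455522}}{164} \approx 88.877 i$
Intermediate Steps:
$K{\left(v,Q \right)} = \frac{-8 + Q}{1 + v}$ ($K{\left(v,Q \right)} = \frac{Q - 8}{v + 1} = \frac{-8 + Q}{1 + v}$)
$k{\left(E \right)} = \frac{1 - \frac{E}{8}}{E}$ ($k{\left(E \right)} = \frac{\frac{1}{1 - 9} \left(-8 + E\right)}{E} = \frac{\frac{1}{-8} \left(-8 + E\right)}{E} = \frac{\left(- \frac{1}{8}\right) \left(-8 + E\right)}{E} = \frac{1 - \frac{E}{8}}{E}$)
$\sqrt{k{\left(-41 \right)} - 7899} = \sqrt{\frac{8 - -41}{8 \left(-41\right)} - 7899} = \sqrt{\frac{1}{8} \left(- \frac{1}{41}\right) \left(8 + 41\right) - 7899} = \sqrt{\frac{1}{8} \left(- \frac{1}{41}\right) 49 - 7899} = \sqrt{- \frac{49}{328} - 7899} = \sqrt{- \frac{2590921}{328}} = \frac{i \sqrt{212455522}}{164}$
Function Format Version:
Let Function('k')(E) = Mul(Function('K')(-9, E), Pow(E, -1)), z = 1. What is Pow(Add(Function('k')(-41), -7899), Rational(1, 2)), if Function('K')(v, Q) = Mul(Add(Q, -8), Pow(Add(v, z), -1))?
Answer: Mul(Rational(1, 164), I, Pow(212455522, Rational(1, 2))) ≈ Mul(88.877, I)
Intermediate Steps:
Function('K')(v, Q) = Mul(Pow(Add(1, v), -1), Add(-8, Q)) (Function('K')(v, Q) = Mul(Add(Q, -8), Pow(Add(v, 1), -1)) = Mul(Add(-8, Q), Pow(Add(1, v), -1)) = Mul(Pow(Add(1, v), -1), Add(-8, Q)))
Function('k')(E) = Mul(Pow(E, -1), Add(1, Mul(Rational(-1, 8), E))) (Function('k')(E) = Mul(Mul(Pow(Add(1, -9), -1), Add(-8, E)), Pow(E, -1)) = Mul(Mul(Pow(-8, -1), Add(-8, E)), Pow(E, -1)) = Mul(Mul(Rational(-1, 8), Add(-8, E)), Pow(E, -1)) = Mul(Add(1, Mul(Rational(-1, 8), E)), Pow(E, -1)) = Mul(Pow(E, -1), Add(1, Mul(Rational(-1, 8), E))))
Pow(Add(Function('k')(-41), -7899), Rational(1, 2)) = Pow(Add(Mul(Rational(1, 8), Pow(-41, -1), Add(8, Mul(-1, -41))), -7899), Rational(1, 2)) = Pow(Add(Mul(Rational(1, 8), Rational(-1, 41), Add(8, 41)), -7899), Rational(1, 2)) = Pow(Add(Mul(Rational(1, 8), Rational(-1, 41), 49), -7899), Rational(1, 2)) = Pow(Add(Rational(-49, 328), -7899), Rational(1, 2)) = Pow(Rational(-2590921, 328), Rational(1, 2)) = Mul(Rational(1, 164), I, Pow(212455522, Rational(1, 2)))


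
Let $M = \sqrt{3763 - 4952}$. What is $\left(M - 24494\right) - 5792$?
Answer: $-30286 + i \sqrt{1189} \approx -30286.0 + 34.482 i$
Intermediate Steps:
$M = i \sqrt{1189}$ ($M = \sqrt{-1189} = i \sqrt{1189} \approx 34.482 i$)
$\left(M - 24494\right) - 5792 = \left(i \sqrt{1189} - 24494\right) - 5792 = \left(-24494 + i \sqrt{1189}\right) - 5792 = -30286 + i \sqrt{1189}$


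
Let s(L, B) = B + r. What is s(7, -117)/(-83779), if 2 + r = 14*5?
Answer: 49/83779 ≈ 0.00058487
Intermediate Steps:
r = 68 (r = -2 + 14*5 = -2 + 70 = 68)
s(L, B) = 68 + B (s(L, B) = B + 68 = 68 + B)
s(7, -117)/(-83779) = (68 - 117)/(-83779) = -49*(-1/83779) = 49/83779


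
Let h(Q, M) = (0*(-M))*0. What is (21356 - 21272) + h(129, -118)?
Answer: 84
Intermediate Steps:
h(Q, M) = 0 (h(Q, M) = 0*0 = 0)
(21356 - 21272) + h(129, -118) = (21356 - 21272) + 0 = 84 + 0 = 84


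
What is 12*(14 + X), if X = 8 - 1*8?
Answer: 168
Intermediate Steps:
X = 0 (X = 8 - 8 = 0)
12*(14 + X) = 12*(14 + 0) = 12*14 = 168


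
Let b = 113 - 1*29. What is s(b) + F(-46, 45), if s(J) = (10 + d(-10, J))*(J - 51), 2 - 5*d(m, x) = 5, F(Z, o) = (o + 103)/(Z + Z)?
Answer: 35488/115 ≈ 308.59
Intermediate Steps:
F(Z, o) = (103 + o)/(2*Z) (F(Z, o) = (103 + o)/((2*Z)) = (103 + o)*(1/(2*Z)) = (103 + o)/(2*Z))
d(m, x) = -⅗ (d(m, x) = ⅖ - ⅕*5 = ⅖ - 1 = -⅗)
b = 84 (b = 113 - 29 = 84)
s(J) = -2397/5 + 47*J/5 (s(J) = (10 - ⅗)*(J - 51) = 47*(-51 + J)/5 = -2397/5 + 47*J/5)
s(b) + F(-46, 45) = (-2397/5 + (47/5)*84) + (½)*(103 + 45)/(-46) = (-2397/5 + 3948/5) + (½)*(-1/46)*148 = 1551/5 - 37/23 = 35488/115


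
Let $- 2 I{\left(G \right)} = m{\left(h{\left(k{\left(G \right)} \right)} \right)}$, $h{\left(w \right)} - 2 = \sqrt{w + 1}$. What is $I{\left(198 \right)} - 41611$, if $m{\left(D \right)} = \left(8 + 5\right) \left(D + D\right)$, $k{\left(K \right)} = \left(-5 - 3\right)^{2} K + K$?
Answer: $-41637 - 13 \sqrt{12871} \approx -43112.0$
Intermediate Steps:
$k{\left(K \right)} = 65 K$ ($k{\left(K \right)} = \left(-8\right)^{2} K + K = 64 K + K = 65 K$)
$h{\left(w \right)} = 2 + \sqrt{1 + w}$ ($h{\left(w \right)} = 2 + \sqrt{w + 1} = 2 + \sqrt{1 + w}$)
$m{\left(D \right)} = 26 D$ ($m{\left(D \right)} = 13 \cdot 2 D = 26 D$)
$I{\left(G \right)} = -26 - 13 \sqrt{1 + 65 G}$ ($I{\left(G \right)} = - \frac{26 \left(2 + \sqrt{1 + 65 G}\right)}{2} = - \frac{52 + 26 \sqrt{1 + 65 G}}{2} = -26 - 13 \sqrt{1 + 65 G}$)
$I{\left(198 \right)} - 41611 = \left(-26 - 13 \sqrt{1 + 65 \cdot 198}\right) - 41611 = \left(-26 - 13 \sqrt{1 + 12870}\right) - 41611 = \left(-26 - 13 \sqrt{12871}\right) - 41611 = -41637 - 13 \sqrt{12871}$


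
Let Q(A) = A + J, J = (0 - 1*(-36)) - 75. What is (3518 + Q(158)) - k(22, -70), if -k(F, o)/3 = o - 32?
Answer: 3331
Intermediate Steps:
k(F, o) = 96 - 3*o (k(F, o) = -3*(o - 32) = -3*(-32 + o) = 96 - 3*o)
J = -39 (J = (0 + 36) - 75 = 36 - 75 = -39)
Q(A) = -39 + A (Q(A) = A - 39 = -39 + A)
(3518 + Q(158)) - k(22, -70) = (3518 + (-39 + 158)) - (96 - 3*(-70)) = (3518 + 119) - (96 + 210) = 3637 - 1*306 = 3637 - 306 = 3331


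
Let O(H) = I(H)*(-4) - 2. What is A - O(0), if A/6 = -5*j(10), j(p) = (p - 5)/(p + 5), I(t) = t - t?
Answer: -8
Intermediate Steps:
I(t) = 0
j(p) = (-5 + p)/(5 + p)
O(H) = -2 (O(H) = 0*(-4) - 2 = 0 - 2 = -2)
A = -10 (A = 6*(-5*(-5 + 10)/(5 + 10)) = 6*(-5*5/15) = 6*(-5/3) = -10)
A - O(0) = -10 - 1*(-2) = -10 + 2 = -8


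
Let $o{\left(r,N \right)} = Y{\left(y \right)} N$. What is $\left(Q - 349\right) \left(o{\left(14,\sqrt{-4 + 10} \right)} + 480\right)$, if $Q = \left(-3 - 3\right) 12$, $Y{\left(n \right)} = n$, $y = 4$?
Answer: $-202080 - 1684 \sqrt{6} \approx -2.0621 \cdot 10^{5}$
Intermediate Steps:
$Q = -72$ ($Q = \left(-6\right) 12 = -72$)
$o{\left(r,N \right)} = 4 N$
$\left(Q - 349\right) \left(o{\left(14,\sqrt{-4 + 10} \right)} + 480\right) = \left(-72 - 349\right) \left(4 \sqrt{-4 + 10} + 480\right) = - 421 \left(4 \sqrt{6} + 480\right) = - 421 \left(480 + 4 \sqrt{6}\right) = -202080 - 1684 \sqrt{6}$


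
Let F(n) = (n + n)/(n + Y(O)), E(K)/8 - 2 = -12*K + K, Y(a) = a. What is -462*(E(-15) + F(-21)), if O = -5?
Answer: -8033718/13 ≈ -6.1798e+5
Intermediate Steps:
E(K) = 16 - 88*K (E(K) = 16 + 8*(-12*K + K) = 16 + 8*(-11*K) = 16 - 88*K)
F(n) = 2*n/(-5 + n) (F(n) = (n + n)/(n - 5) = (2*n)/(-5 + n) = 2*n/(-5 + n))
-462*(E(-15) + F(-21)) = -462*((16 - 88*(-15)) + 2*(-21)/(-5 - 21)) = -462*((16 + 1320) + 2*(-21)/(-26)) = -462*(1336 + 2*(-21)*(-1/26)) = -462*(1336 + 21/13) = -462*17389/13 = -8033718/13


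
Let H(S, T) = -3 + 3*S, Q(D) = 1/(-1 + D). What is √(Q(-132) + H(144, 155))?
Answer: 4*√474278/133 ≈ 20.712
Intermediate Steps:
√(Q(-132) + H(144, 155)) = √(1/(-1 - 132) + (-3 + 3*144)) = √(1/(-133) + (-3 + 432)) = √(-1/133 + 429) = √(57056/133) = 4*√474278/133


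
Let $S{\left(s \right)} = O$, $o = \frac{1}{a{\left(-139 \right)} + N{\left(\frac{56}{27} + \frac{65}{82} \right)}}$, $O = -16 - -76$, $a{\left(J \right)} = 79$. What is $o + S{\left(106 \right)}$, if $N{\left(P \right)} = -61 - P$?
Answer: $\frac{2012514}{33505} \approx 60.066$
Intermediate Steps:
$O = 60$ ($O = -16 + 76 = 60$)
$o = \frac{2214}{33505}$ ($o = \frac{1}{79 - \left(61 + \frac{56}{27} + \frac{65}{82}\right)} = \frac{1}{79 - \frac{141401}{2214}} = \frac{1}{\frac{33505}{2214}} = \frac{2214}{33505} \approx 0.06608$)
$S{\left(s \right)} = 60$
$o + S{\left(106 \right)} = \frac{2214}{33505} + 60 = \frac{2012514}{33505}$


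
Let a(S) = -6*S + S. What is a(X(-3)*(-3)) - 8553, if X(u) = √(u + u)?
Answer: -8553 + 15*I*√6 ≈ -8553.0 + 36.742*I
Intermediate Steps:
X(u) = √2*√u (X(u) = √(2*u) = √2*√u)
a(S) = -5*S
a(X(-3)*(-3)) - 8553 = -5*√2*√(-3)*(-3) - 8553 = -5*√2*(I*√3)*(-3) - 8553 = -5*I*√6*(-3) - 8553 = -(-15)*I*√6 - 8553 = 15*I*√6 - 8553 = -8553 + 15*I*√6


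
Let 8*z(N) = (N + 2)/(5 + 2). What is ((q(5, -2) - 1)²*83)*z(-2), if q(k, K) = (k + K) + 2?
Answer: 0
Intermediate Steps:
q(k, K) = 2 + K + k (q(k, K) = (K + k) + 2 = 2 + K + k)
z(N) = 1/28 + N/56 (z(N) = ((N + 2)/(5 + 2))/8 = ((2 + N)/7)/8 = ((2 + N)*(⅐))/8 = (2/7 + N/7)/8 = 1/28 + N/56)
((q(5, -2) - 1)²*83)*z(-2) = (((2 - 2 + 5) - 1)²*83)*(1/28 + (1/56)*(-2)) = ((5 - 1)²*83)*(1/28 - 1/28) = (4²*83)*0 = (16*83)*0 = 1328*0 = 0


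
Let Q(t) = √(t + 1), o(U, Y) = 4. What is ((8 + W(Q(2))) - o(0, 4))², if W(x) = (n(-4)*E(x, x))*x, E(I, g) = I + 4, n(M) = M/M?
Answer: 97 + 56*√3 ≈ 193.99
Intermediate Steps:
n(M) = 1
Q(t) = √(1 + t)
E(I, g) = 4 + I
W(x) = x*(4 + x) (W(x) = (1*(4 + x))*x = (4 + x)*x = x*(4 + x))
((8 + W(Q(2))) - o(0, 4))² = ((8 + √(1 + 2)*(4 + √(1 + 2))) - 1*4)² = ((8 + √3*(4 + √3)) - 4)² = (4 + √3*(4 + √3))²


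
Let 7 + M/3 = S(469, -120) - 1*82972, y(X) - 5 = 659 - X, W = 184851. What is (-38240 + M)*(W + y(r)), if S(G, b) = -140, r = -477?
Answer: -53490741224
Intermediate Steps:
y(X) = 664 - X (y(X) = 5 + (659 - X) = 664 - X)
M = -249357 (M = -21 + 3*(-140 - 1*82972) = -21 + 3*(-140 - 82972) = -21 + 3*(-83112) = -21 - 249336 = -249357)
(-38240 + M)*(W + y(r)) = (-38240 - 249357)*(184851 + (664 - 1*(-477))) = -287597*(184851 + (664 + 477)) = -287597*(184851 + 1141) = -287597*185992 = -53490741224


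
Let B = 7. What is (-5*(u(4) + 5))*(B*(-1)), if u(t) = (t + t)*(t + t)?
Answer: 2415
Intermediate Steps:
u(t) = 4*t**2 (u(t) = (2*t)*(2*t) = 4*t**2)
(-5*(u(4) + 5))*(B*(-1)) = (-5*(4*4**2 + 5))*(7*(-1)) = -5*(4*16 + 5)*(-7) = -5*(64 + 5)*(-7) = -5*69*(-7) = -345*(-7) = 2415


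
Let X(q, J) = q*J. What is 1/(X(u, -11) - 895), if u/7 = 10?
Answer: -1/1665 ≈ -0.00060060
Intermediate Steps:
u = 70 (u = 7*10 = 70)
X(q, J) = J*q
1/(X(u, -11) - 895) = 1/(-11*70 - 895) = 1/(-770 - 895) = 1/(-1665) = -1/1665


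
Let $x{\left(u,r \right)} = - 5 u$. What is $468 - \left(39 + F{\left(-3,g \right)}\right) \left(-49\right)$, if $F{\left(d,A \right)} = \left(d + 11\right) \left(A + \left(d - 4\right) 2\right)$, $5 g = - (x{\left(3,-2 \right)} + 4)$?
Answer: $- \frac{11233}{5} \approx -2246.6$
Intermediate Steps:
$g = \frac{11}{5}$ ($g = \frac{\left(-1\right) \left(\left(-5\right) 3 + 4\right)}{5} = \frac{\left(-1\right) \left(-15 + 4\right)}{5} = \frac{\left(-1\right) \left(-11\right)}{5} = \frac{1}{5} \cdot 11 = \frac{11}{5} \approx 2.2$)
$F{\left(d,A \right)} = \left(11 + d\right) \left(-8 + A + 2 d\right)$ ($F{\left(d,A \right)} = \left(11 + d\right) \left(A + \left(-4 + d\right) 2\right) = \left(11 + d\right) \left(A + \left(-8 + 2 d\right)\right) = \left(11 + d\right) \left(-8 + A + 2 d\right)$)
$468 - \left(39 + F{\left(-3,g \right)}\right) \left(-49\right) = 468 - \left(39 + \left(-88 + 2 \left(-3\right)^{2} + 11 \cdot \frac{11}{5} + 14 \left(-3\right) + \frac{11}{5} \left(-3\right)\right)\right) \left(-49\right) = 468 - \left(39 - \frac{472}{5}\right) \left(-49\right) = 468 - \left(- \frac{277}{5}\right) \left(-49\right) = 468 - \frac{13573}{5} = - \frac{11233}{5}$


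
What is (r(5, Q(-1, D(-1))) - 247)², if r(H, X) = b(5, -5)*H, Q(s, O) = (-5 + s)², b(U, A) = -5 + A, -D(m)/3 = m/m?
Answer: 88209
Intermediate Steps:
D(m) = -3 (D(m) = -3*m/m = -3*1 = -3)
r(H, X) = -10*H (r(H, X) = (-5 - 5)*H = -10*H)
(r(5, Q(-1, D(-1))) - 247)² = (-10*5 - 247)² = (-50 - 247)² = (-297)² = 88209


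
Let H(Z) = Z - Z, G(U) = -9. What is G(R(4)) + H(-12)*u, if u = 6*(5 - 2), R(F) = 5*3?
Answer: -9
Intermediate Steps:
R(F) = 15
H(Z) = 0
u = 18 (u = 6*3 = 18)
G(R(4)) + H(-12)*u = -9 + 0*18 = -9 + 0 = -9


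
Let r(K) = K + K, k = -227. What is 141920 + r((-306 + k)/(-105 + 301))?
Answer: 13907627/98 ≈ 1.4191e+5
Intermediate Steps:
r(K) = 2*K
141920 + r((-306 + k)/(-105 + 301)) = 141920 + 2*((-306 - 227)/(-105 + 301)) = 141920 + 2*(-533/196) = 141920 - 533/98 = 13907627/98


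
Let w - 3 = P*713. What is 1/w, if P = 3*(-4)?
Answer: -1/8553 ≈ -0.00011692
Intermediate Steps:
P = -12
w = -8553 (w = 3 - 12*713 = 3 - 8556 = -8553)
1/w = 1/(-8553) = -1/8553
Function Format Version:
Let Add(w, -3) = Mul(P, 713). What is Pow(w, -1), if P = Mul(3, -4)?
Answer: Rational(-1, 8553) ≈ -0.00011692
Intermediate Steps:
P = -12
w = -8553 (w = Add(3, Mul(-12, 713)) = Add(3, -8556) = -8553)
Pow(w, -1) = Pow(-8553, -1) = Rational(-1, 8553)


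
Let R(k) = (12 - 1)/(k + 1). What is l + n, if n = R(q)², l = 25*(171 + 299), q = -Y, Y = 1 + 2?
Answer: 47121/4 ≈ 11780.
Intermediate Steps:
Y = 3
q = -3 (q = -1*3 = -3)
R(k) = 11/(1 + k)
l = 11750 (l = 25*470 = 11750)
n = 121/4 (n = (11/(1 - 3))² = (11/(-2))² = (11*(-½))² = (-11/2)² = 121/4 ≈ 30.250)
l + n = 11750 + 121/4 = 47121/4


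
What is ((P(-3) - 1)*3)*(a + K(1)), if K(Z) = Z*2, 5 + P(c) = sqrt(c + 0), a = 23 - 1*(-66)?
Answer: -1638 + 273*I*sqrt(3) ≈ -1638.0 + 472.85*I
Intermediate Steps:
a = 89 (a = 23 + 66 = 89)
P(c) = -5 + sqrt(c) (P(c) = -5 + sqrt(c + 0) = -5 + sqrt(c))
K(Z) = 2*Z
((P(-3) - 1)*3)*(a + K(1)) = (((-5 + sqrt(-3)) - 1)*3)*(89 + 2*1) = (((-5 + I*sqrt(3)) - 1)*3)*(89 + 2) = ((-6 + I*sqrt(3))*3)*91 = (-18 + 3*I*sqrt(3))*91 = -1638 + 273*I*sqrt(3)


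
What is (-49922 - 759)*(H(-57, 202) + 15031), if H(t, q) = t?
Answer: -758897294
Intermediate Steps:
(-49922 - 759)*(H(-57, 202) + 15031) = (-49922 - 759)*(-57 + 15031) = -50681*14974 = -758897294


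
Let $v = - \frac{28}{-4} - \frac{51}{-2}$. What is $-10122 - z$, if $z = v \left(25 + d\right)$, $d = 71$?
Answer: $-13242$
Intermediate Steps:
$v = \frac{65}{2}$ ($v = \left(-28\right) \left(- \frac{1}{4}\right) - - \frac{51}{2} = 7 + \frac{51}{2} = \frac{65}{2} \approx 32.5$)
$z = 3120$ ($z = \frac{65 \left(25 + 71\right)}{2} = \frac{65}{2} \cdot 96 = 3120$)
$-10122 - z = -10122 - 3120 = -13242$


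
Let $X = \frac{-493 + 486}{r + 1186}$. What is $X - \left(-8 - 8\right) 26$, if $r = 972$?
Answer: $\frac{897721}{2158} \approx 416.0$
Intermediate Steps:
$X = - \frac{7}{2158}$ ($X = \frac{-493 + 486}{972 + 1186} = - \frac{7}{2158} \approx -0.0032437$)
$X - \left(-8 - 8\right) 26 = - \frac{7}{2158} - \left(-8 - 8\right) 26 = - \frac{7}{2158} - \left(-16\right) 26 = - \frac{7}{2158} - -416 = - \frac{7}{2158} + 416 = \frac{897721}{2158}$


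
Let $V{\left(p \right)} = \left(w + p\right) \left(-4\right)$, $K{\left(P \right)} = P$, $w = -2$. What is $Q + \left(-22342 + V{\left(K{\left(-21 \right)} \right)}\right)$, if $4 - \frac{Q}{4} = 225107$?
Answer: $-922662$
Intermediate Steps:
$Q = -900412$ ($Q = 16 - 900428 = -900412$)
$V{\left(p \right)} = 8 - 4 p$ ($V{\left(p \right)} = \left(-2 + p\right) \left(-4\right) = 8 - 4 p$)
$Q + \left(-22342 + V{\left(K{\left(-21 \right)} \right)}\right) = -900412 + \left(-22342 + \left(8 - -84\right)\right) = -900412 + \left(-22342 + \left(8 + 84\right)\right) = -900412 + \left(-22342 + 92\right) = -900412 - 22250 = -922662$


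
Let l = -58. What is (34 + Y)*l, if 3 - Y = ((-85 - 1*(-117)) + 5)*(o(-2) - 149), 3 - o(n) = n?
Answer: -311170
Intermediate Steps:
o(n) = 3 - n
Y = 5331 (Y = 3 - ((-85 - 1*(-117)) + 5)*((3 - 1*(-2)) - 149) = 3 - ((-85 + 117) + 5)*((3 + 2) - 149) = 3 - (32 + 5)*(5 - 149) = 3 - 37*(-144) = 3 - 1*(-5328) = 3 + 5328 = 5331)
(34 + Y)*l = (34 + 5331)*(-58) = 5365*(-58) = -311170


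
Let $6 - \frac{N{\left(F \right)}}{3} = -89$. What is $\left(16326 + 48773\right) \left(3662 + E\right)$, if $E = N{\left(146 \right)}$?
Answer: $256945753$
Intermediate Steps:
$N{\left(F \right)} = 285$ ($N{\left(F \right)} = 18 - -267 = 18 + 267 = 285$)
$E = 285$
$\left(16326 + 48773\right) \left(3662 + E\right) = \left(16326 + 48773\right) \left(3662 + 285\right) = 65099 \cdot 3947 = 256945753$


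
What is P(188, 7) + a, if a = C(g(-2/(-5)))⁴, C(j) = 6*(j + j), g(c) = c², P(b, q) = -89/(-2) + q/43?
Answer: 1956914401/33593750 ≈ 58.252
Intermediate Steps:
P(b, q) = 89/2 + q/43 (P(b, q) = -89*(-½) + q*(1/43) = 89/2 + q/43)
C(j) = 12*j (C(j) = 6*(2*j) = 12*j)
a = 5308416/390625 (a = (12*(-2/(-5))²)⁴ = (12*(-2*(-⅕))²)⁴ = (12*(⅖)²)⁴ = (12*(4/25))⁴ = (48/25)⁴ = 5308416/390625 ≈ 13.590)
P(188, 7) + a = (89/2 + (1/43)*7) + 5308416/390625 = (89/2 + 7/43) + 5308416/390625 = 3841/86 + 5308416/390625 = 1956914401/33593750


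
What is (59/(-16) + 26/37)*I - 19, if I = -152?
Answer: 32167/74 ≈ 434.69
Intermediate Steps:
(59/(-16) + 26/37)*I - 19 = (59/(-16) + 26/37)*(-152) - 19 = (59*(-1/16) + 26*(1/37))*(-152) - 19 = (-59/16 + 26/37)*(-152) - 19 = -1767/592*(-152) - 19 = 33573/74 - 19 = 32167/74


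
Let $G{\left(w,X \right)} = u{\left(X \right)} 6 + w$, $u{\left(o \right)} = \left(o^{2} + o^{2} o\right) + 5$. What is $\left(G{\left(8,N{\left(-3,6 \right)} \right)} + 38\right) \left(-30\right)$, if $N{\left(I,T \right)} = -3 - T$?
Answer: $114360$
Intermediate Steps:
$u{\left(o \right)} = 5 + o^{2} + o^{3}$ ($u{\left(o \right)} = \left(o^{2} + o^{3}\right) + 5 = 5 + o^{2} + o^{3}$)
$G{\left(w,X \right)} = 30 + w + 6 X^{2} + 6 X^{3}$ ($G{\left(w,X \right)} = \left(5 + X^{2} + X^{3}\right) 6 + w = \left(30 + 6 X^{2} + 6 X^{3}\right) + w = 30 + w + 6 X^{2} + 6 X^{3}$)
$\left(G{\left(8,N{\left(-3,6 \right)} \right)} + 38\right) \left(-30\right) = \left(\left(30 + 8 + 6 \left(-3 - 6\right)^{2} + 6 \left(-3 - 6\right)^{3}\right) + 38\right) \left(-30\right) = \left(\left(30 + 8 + 6 \left(-9\right)^{2} + 6 \left(-9\right)^{3}\right) + 38\right) \left(-30\right) = \left(\left(30 + 8 + 6 \cdot 81 + 6 \left(-729\right)\right) + 38\right) \left(-30\right) = \left(\left(30 + 8 + 486 - 4374\right) + 38\right) \left(-30\right) = \left(-3850 + 38\right) \left(-30\right) = \left(-3812\right) \left(-30\right) = 114360$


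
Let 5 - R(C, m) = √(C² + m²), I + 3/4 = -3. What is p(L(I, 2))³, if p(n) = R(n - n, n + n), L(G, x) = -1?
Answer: 27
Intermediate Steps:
I = -15/4 (I = -¾ - 3 = -15/4 ≈ -3.7500)
R(C, m) = 5 - √(C² + m²)
p(n) = 5 - 2*√(n²) (p(n) = 5 - √((n - n)² + (n + n)²) = 5 - √(0² + (2*n)²) = 5 - √(0 + 4*n²) = 5 - √(4*n²) = 5 - 2*√(n²))
p(L(I, 2))³ = (5 - 2*√((-1)²))³ = (5 - 2*√1)³ = (5 - 2*1)³ = (5 - 2)³ = 3³ = 27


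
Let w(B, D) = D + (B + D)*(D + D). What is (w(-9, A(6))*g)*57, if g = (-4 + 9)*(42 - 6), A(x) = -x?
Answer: 1785240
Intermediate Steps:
w(B, D) = D + 2*D*(B + D) (w(B, D) = D + (B + D)*(2*D) = D + 2*D*(B + D))
g = 180 (g = 5*36 = 180)
(w(-9, A(6))*g)*57 = (((-1*6)*(1 + 2*(-9) + 2*(-1*6)))*180)*57 = (-6*(1 - 18 + 2*(-6))*180)*57 = (-6*(1 - 18 - 12)*180)*57 = (-6*(-29)*180)*57 = (174*180)*57 = 31320*57 = 1785240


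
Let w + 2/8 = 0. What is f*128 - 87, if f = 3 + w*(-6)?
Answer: 489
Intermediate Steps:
w = -1/4 (w = -1/4 + 0 = -1/4 ≈ -0.25000)
f = 9/2 (f = 3 - 1/4*(-6) = 3 + 3/2 = 9/2 ≈ 4.5000)
f*128 - 87 = (9/2)*128 - 87 = 576 - 87 = 489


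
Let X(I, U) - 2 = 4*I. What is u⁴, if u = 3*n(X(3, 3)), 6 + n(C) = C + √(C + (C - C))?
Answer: 783108 + 202176*√14 ≈ 1.5396e+6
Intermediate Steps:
X(I, U) = 2 + 4*I
n(C) = -6 + C + √C (n(C) = -6 + (C + √(C + (C - C))) = -6 + (C + √(C + 0)) = -6 + (C + √C) = -6 + C + √C)
u = 24 + 3*√14 (u = 3*(-6 + (2 + 4*3) + √(2 + 4*3)) = 3*(-6 + (2 + 12) + √(2 + 12)) = 3*(-6 + 14 + √14) = 3*(8 + √14) = 24 + 3*√14 ≈ 35.225)
u⁴ = (24 + 3*√14)⁴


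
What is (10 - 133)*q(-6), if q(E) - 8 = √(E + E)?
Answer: -984 - 246*I*√3 ≈ -984.0 - 426.08*I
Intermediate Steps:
q(E) = 8 + √2*√E (q(E) = 8 + √(E + E) = 8 + √(2*E) = 8 + √2*√E)
(10 - 133)*q(-6) = (10 - 133)*(8 + √2*√(-6)) = -123*(8 + √2*(I*√6)) = -123*(8 + 2*I*√3) = -984 - 246*I*√3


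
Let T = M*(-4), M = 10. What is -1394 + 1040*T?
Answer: -42994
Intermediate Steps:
T = -40 (T = 10*(-4) = -40)
-1394 + 1040*T = -1394 + 1040*(-40) = -1394 - 41600 = -42994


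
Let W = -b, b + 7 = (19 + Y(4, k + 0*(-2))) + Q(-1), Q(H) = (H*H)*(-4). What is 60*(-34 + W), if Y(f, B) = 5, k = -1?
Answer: -2820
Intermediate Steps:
Q(H) = -4*H² (Q(H) = H²*(-4) = -4*H²)
b = 13 (b = -7 + ((19 + 5) - 4*(-1)²) = -7 + (24 - 4*1) = -7 + (24 - 4) = -7 + 20 = 13)
W = -13 (W = -1*13 = -13)
60*(-34 + W) = 60*(-34 - 13) = 60*(-47) = -2820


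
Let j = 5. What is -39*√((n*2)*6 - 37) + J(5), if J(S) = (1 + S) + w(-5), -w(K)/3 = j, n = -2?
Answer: -9 - 39*I*√61 ≈ -9.0 - 304.6*I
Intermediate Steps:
w(K) = -15 (w(K) = -3*5 = -15)
J(S) = -14 + S (J(S) = (1 + S) - 15 = -14 + S)
-39*√((n*2)*6 - 37) + J(5) = -39*√(-2*2*6 - 37) + (-14 + 5) = -39*√(-4*6 - 37) - 9 = -39*√(-24 - 37) - 9 = -39*I*√61 - 9 = -9 - 39*I*√61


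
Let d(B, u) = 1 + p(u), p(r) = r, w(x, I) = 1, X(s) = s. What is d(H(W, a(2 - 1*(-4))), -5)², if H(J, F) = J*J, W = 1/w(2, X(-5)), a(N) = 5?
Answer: 16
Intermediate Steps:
W = 1 (W = 1/1 = 1)
H(J, F) = J²
d(B, u) = 1 + u
d(H(W, a(2 - 1*(-4))), -5)² = (1 - 5)² = (-4)² = 16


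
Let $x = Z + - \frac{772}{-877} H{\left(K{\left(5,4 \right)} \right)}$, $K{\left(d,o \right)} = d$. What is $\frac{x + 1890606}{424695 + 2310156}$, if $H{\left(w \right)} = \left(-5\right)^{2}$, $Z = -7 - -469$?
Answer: $\frac{1658485936}{2398464327} \approx 0.69148$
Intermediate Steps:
$Z = 462$ ($Z = -7 + 469 = 462$)
$H{\left(w \right)} = 25$
$x = \frac{424474}{877}$ ($x = 462 + - \frac{772}{-877} \cdot 25 = 462 + \left(-772\right) \left(- \frac{1}{877}\right) 25 = 462 + \frac{772}{877} \cdot 25 = 462 + \frac{19300}{877} = \frac{424474}{877} \approx 484.01$)
$\frac{x + 1890606}{424695 + 2310156} = \frac{\frac{424474}{877} + 1890606}{424695 + 2310156} = \frac{1658485936}{877 \cdot 2734851} = \frac{1658485936}{877} \cdot \frac{1}{2734851} = \frac{1658485936}{2398464327}$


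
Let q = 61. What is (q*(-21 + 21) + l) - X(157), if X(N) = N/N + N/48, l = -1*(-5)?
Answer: 35/48 ≈ 0.72917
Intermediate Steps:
l = 5
X(N) = 1 + N/48 (X(N) = 1 + N*(1/48) = 1 + N/48)
(q*(-21 + 21) + l) - X(157) = (61*(-21 + 21) + 5) - (1 + (1/48)*157) = (61*0 + 5) - (1 + 157/48) = (0 + 5) - 1*205/48 = 5 - 205/48 = 35/48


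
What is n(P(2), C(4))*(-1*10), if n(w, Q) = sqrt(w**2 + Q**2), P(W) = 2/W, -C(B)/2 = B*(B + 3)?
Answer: -10*sqrt(3137) ≈ -560.09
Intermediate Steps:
C(B) = -2*B*(3 + B) (C(B) = -2*B*(B + 3) = -2*B*(3 + B))
n(w, Q) = sqrt(Q**2 + w**2)
n(P(2), C(4))*(-1*10) = sqrt((-2*4*(3 + 4))**2 + (2/2)**2)*(-1*10) = sqrt((-2*4*7)**2 + (2*(1/2))**2)*(-10) = sqrt((-56)**2 + 1**2)*(-10) = sqrt(3136 + 1)*(-10) = sqrt(3137)*(-10) = -10*sqrt(3137)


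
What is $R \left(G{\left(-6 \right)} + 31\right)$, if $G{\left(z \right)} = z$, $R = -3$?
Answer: $-75$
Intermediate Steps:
$R \left(G{\left(-6 \right)} + 31\right) = - 3 \left(-6 + 31\right) = \left(-3\right) 25 = -75$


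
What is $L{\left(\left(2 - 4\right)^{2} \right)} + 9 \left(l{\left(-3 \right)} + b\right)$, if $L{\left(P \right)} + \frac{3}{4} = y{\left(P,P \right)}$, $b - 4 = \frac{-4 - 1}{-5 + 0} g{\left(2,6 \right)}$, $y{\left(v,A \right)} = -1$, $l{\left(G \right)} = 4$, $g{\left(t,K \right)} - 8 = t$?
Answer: $\frac{641}{4} \approx 160.25$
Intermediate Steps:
$g{\left(t,K \right)} = 8 + t$
$b = 14$ ($b = 4 + \frac{-4 - 1}{-5 + 0} \left(8 + 2\right) = 4 + - \frac{5}{-5} \cdot 10 = 4 + \left(-5\right) \left(- \frac{1}{5}\right) 10 = 4 + 1 \cdot 10 = 4 + 10 = 14$)
$L{\left(P \right)} = - \frac{7}{4}$ ($L{\left(P \right)} = - \frac{3}{4} - 1 = - \frac{7}{4}$)
$L{\left(\left(2 - 4\right)^{2} \right)} + 9 \left(l{\left(-3 \right)} + b\right) = - \frac{7}{4} + 9 \left(4 + 14\right) = - \frac{7}{4} + 9 \cdot 18 = - \frac{7}{4} + 162 = \frac{641}{4}$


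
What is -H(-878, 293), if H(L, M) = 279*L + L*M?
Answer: 502216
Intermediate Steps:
-H(-878, 293) = -(-878)*(279 + 293) = -(-878)*572 = -1*(-502216) = 502216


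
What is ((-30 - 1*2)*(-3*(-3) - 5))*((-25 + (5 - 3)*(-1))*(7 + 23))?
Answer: 103680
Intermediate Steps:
((-30 - 1*2)*(-3*(-3) - 5))*((-25 + (5 - 3)*(-1))*(7 + 23)) = ((-30 - 2)*(9 - 5))*((-25 + 2*(-1))*30) = (-32*4)*((-25 - 2)*30) = -(-3456)*30 = -128*(-810) = 103680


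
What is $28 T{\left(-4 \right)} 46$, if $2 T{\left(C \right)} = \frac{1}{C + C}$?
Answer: $- \frac{161}{2} \approx -80.5$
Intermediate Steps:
$T{\left(C \right)} = \frac{1}{4 C}$ ($T{\left(C \right)} = \frac{1}{2 \left(C + C\right)} = \frac{1}{2 \cdot 2 C} = \frac{\frac{1}{2} \frac{1}{C}}{2} = \frac{1}{4 C}$)
$28 T{\left(-4 \right)} 46 = 28 \frac{1}{4 \left(-4\right)} 46 = 28 \cdot \frac{1}{4} \left(- \frac{1}{4}\right) 46 = 28 \left(- \frac{1}{16}\right) 46 = \left(- \frac{7}{4}\right) 46 = - \frac{161}{2}$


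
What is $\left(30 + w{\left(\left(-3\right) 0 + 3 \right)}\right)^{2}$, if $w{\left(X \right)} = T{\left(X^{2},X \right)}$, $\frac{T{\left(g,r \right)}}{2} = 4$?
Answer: $1444$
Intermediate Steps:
$T{\left(g,r \right)} = 8$ ($T{\left(g,r \right)} = 2 \cdot 4 = 8$)
$w{\left(X \right)} = 8$
$\left(30 + w{\left(\left(-3\right) 0 + 3 \right)}\right)^{2} = \left(30 + 8\right)^{2} = 38^{2} = 1444$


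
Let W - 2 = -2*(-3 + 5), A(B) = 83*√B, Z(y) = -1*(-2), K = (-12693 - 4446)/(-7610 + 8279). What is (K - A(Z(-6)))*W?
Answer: 11426/223 + 166*√2 ≈ 286.00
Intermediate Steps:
K = -5713/223 (K = -17139/669 = -17139*1/669 = -5713/223 ≈ -25.619)
Z(y) = 2
W = -2 (W = 2 - 2*(-3 + 5) = 2 - 2*2 = 2 - 4 = -2)
(K - A(Z(-6)))*W = (-5713/223 - 83*√2)*(-2) = 11426/223 + 166*√2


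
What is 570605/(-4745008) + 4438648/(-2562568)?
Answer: -2815454297853/1519925707568 ≈ -1.8524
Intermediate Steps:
570605/(-4745008) + 4438648/(-2562568) = 570605*(-1/4745008) + 4438648*(-1/2562568) = -570605/4745008 - 554831/320321 = -2815454297853/1519925707568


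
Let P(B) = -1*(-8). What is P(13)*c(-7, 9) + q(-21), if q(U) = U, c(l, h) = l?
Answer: -77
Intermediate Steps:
P(B) = 8
P(13)*c(-7, 9) + q(-21) = 8*(-7) - 21 = -56 - 21 = -77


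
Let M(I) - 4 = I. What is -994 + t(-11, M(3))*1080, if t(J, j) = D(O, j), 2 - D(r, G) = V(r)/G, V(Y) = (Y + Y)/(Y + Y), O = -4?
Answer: 7082/7 ≈ 1011.7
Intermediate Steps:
M(I) = 4 + I
V(Y) = 1 (V(Y) = (2*Y)/((2*Y)) = (2*Y)*(1/(2*Y)) = 1)
D(r, G) = 2 - 1/G
t(J, j) = 2 - 1/j
-994 + t(-11, M(3))*1080 = -994 + (2 - 1/(4 + 3))*1080 = -994 + (2 - 1/7)*1080 = -994 + (2 - 1*⅐)*1080 = -994 + (2 - ⅐)*1080 = -994 + (13/7)*1080 = -994 + 14040/7 = 7082/7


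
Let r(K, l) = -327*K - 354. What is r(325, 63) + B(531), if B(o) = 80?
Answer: -106549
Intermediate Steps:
r(K, l) = -354 - 327*K
r(325, 63) + B(531) = (-354 - 327*325) + 80 = (-354 - 106275) + 80 = -106629 + 80 = -106549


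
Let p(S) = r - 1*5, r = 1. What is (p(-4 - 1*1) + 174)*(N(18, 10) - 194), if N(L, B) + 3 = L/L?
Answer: -33320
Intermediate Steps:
N(L, B) = -2 (N(L, B) = -3 + L/L = -3 + 1 = -2)
p(S) = -4 (p(S) = 1 - 1*5 = 1 - 5 = -4)
(p(-4 - 1*1) + 174)*(N(18, 10) - 194) = (-4 + 174)*(-2 - 194) = 170*(-196) = -33320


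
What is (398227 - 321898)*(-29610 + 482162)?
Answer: 34542841608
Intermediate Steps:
(398227 - 321898)*(-29610 + 482162) = 76329*452552 = 34542841608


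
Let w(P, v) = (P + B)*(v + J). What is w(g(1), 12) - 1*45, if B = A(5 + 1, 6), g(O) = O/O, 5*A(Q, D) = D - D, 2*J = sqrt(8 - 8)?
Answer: -33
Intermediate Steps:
J = 0 (J = sqrt(8 - 8)/2 = sqrt(0)/2 = (1/2)*0 = 0)
A(Q, D) = 0 (A(Q, D) = (D - D)/5 = (1/5)*0 = 0)
g(O) = 1
B = 0
w(P, v) = P*v (w(P, v) = (P + 0)*(v + 0) = P*v)
w(g(1), 12) - 1*45 = 1*12 - 1*45 = 12 - 45 = -33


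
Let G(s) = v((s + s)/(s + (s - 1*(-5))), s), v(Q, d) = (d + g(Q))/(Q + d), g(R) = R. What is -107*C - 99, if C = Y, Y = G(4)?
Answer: -206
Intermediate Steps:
v(Q, d) = 1 (v(Q, d) = (d + Q)/(Q + d) = (Q + d)/(Q + d) = 1)
G(s) = 1
Y = 1
C = 1
-107*C - 99 = -107*1 - 99 = -107 - 99 = -206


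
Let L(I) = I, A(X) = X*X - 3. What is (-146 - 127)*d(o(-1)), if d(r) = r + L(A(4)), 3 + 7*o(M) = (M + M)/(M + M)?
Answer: -3471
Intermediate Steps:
A(X) = -3 + X**2 (A(X) = X**2 - 3 = -3 + X**2)
o(M) = -2/7 (o(M) = -3/7 + ((M + M)/(M + M))/7 = -3/7 + ((2*M)/((2*M)))/7 = -3/7 + ((2*M)*(1/(2*M)))/7 = -3/7 + (1/7)*1 = -3/7 + 1/7 = -2/7)
d(r) = 13 + r (d(r) = r + (-3 + 4**2) = r + (-3 + 16) = r + 13 = 13 + r)
(-146 - 127)*d(o(-1)) = (-146 - 127)*(13 - 2/7) = -273*89/7 = -3471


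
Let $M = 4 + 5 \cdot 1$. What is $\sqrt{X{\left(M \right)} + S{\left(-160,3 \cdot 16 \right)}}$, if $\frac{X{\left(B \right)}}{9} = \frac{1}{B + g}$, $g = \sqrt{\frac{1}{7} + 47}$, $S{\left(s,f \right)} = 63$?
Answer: $\frac{3 \sqrt{448 + 7 \sqrt{2310}}}{\sqrt{63 + \sqrt{2310}}} \approx 7.9729$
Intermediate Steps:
$M = 9$ ($M = 4 + 5 = 9$)
$g = \frac{\sqrt{2310}}{7}$ ($g = \sqrt{\frac{1}{7} + 47} = \sqrt{\frac{330}{7}} = \frac{\sqrt{2310}}{7} \approx 6.8661$)
$X{\left(B \right)} = \frac{9}{B + \frac{\sqrt{2310}}{7}}$
$\sqrt{X{\left(M \right)} + S{\left(-160,3 \cdot 16 \right)}} = \sqrt{\frac{63}{\sqrt{2310} + 7 \cdot 9} + 63} = \sqrt{\frac{63}{\sqrt{2310} + 63} + 63} = \sqrt{\frac{63}{63 + \sqrt{2310}} + 63} = \sqrt{63 + \frac{63}{63 + \sqrt{2310}}}$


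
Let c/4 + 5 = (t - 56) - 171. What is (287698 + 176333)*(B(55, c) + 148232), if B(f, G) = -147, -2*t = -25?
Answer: 68716030635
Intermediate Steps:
t = 25/2 (t = -½*(-25) = 25/2 ≈ 12.500)
c = -878 (c = -20 + 4*((25/2 - 56) - 171) = -20 + 4*(-87/2 - 171) = -20 + 4*(-429/2) = -20 - 858 = -878)
(287698 + 176333)*(B(55, c) + 148232) = (287698 + 176333)*(-147 + 148232) = 464031*148085 = 68716030635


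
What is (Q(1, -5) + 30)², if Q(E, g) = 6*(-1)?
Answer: 576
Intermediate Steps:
Q(E, g) = -6
(Q(1, -5) + 30)² = (-6 + 30)² = 24² = 576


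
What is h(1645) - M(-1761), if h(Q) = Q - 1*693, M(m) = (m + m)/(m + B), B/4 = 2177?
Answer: 6617066/6947 ≈ 952.51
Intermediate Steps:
B = 8708 (B = 4*2177 = 8708)
M(m) = 2*m/(8708 + m) (M(m) = (m + m)/(m + 8708) = (2*m)/(8708 + m) = 2*m/(8708 + m))
h(Q) = -693 + Q (h(Q) = Q - 693 = -693 + Q)
h(1645) - M(-1761) = (-693 + 1645) - 2*(-1761)/(8708 - 1761) = 952 - 2*(-1761)/6947 = 952 - 1*(-3522/6947) = 952 + 3522/6947 = 6617066/6947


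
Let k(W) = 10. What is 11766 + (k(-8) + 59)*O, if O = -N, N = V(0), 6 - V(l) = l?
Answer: 11352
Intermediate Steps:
V(l) = 6 - l
N = 6 (N = 6 - 1*0 = 6 + 0 = 6)
O = -6 (O = -1*6 = -6)
11766 + (k(-8) + 59)*O = 11766 + (10 + 59)*(-6) = 11766 + 69*(-6) = 11766 - 414 = 11352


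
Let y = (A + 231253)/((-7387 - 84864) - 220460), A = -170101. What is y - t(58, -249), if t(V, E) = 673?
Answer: -10024555/14891 ≈ -673.20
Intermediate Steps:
y = -2912/14891 (y = (-170101 + 231253)/((-7387 - 84864) - 220460) = 61152/(-92251 - 220460) = 61152/(-312711) = 61152*(-1/312711) = -2912/14891 ≈ -0.19555)
y - t(58, -249) = -2912/14891 - 1*673 = -2912/14891 - 673 = -10024555/14891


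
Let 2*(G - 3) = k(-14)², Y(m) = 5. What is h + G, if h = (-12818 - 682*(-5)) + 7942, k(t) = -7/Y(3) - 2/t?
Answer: -1791207/1225 ≈ -1462.2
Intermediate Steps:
k(t) = -7/5 - 2/t
h = -1466 (h = (-12818 + 3410) + 7942 = -9408 + 7942 = -1466)
G = 4643/1225 (G = 3 + (-7/5 - 2/(-14))²/2 = 3 + (-7/5 - 2*(-1/14))²/2 = 3 + (-7/5 + ⅐)²/2 = 3 + (-44/35)²/2 = 3 + (½)*(1936/1225) = 3 + 968/1225 = 4643/1225 ≈ 3.7902)
h + G = -1466 + 4643/1225 = -1791207/1225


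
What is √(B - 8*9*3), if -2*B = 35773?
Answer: I*√72410/2 ≈ 134.55*I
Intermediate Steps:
B = -35773/2 (B = -½*35773 = -35773/2 ≈ -17887.)
√(B - 8*9*3) = √(-35773/2 - 8*9*3) = √(-35773/2 - 72*3) = √(-35773/2 - 216) = √(-36205/2) = I*√72410/2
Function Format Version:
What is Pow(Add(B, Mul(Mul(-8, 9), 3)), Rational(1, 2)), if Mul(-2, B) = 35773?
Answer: Mul(Rational(1, 2), I, Pow(72410, Rational(1, 2))) ≈ Mul(134.55, I)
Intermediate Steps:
B = Rational(-35773, 2) (B = Mul(Rational(-1, 2), 35773) = Rational(-35773, 2) ≈ -17887.)
Pow(Add(B, Mul(Mul(-8, 9), 3)), Rational(1, 2)) = Pow(Add(Rational(-35773, 2), Mul(Mul(-8, 9), 3)), Rational(1, 2)) = Pow(Add(Rational(-35773, 2), Mul(-72, 3)), Rational(1, 2)) = Pow(Add(Rational(-35773, 2), -216), Rational(1, 2)) = Pow(Rational(-36205, 2), Rational(1, 2)) = Mul(Rational(1, 2), I, Pow(72410, Rational(1, 2)))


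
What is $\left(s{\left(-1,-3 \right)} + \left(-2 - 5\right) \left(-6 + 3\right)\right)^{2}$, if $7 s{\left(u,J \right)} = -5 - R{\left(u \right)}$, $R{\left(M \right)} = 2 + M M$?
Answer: $\frac{19321}{49} \approx 394.31$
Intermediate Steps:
$R{\left(M \right)} = 2 + M^{2}$
$s{\left(u,J \right)} = -1 - \frac{u^{2}}{7}$ ($s{\left(u,J \right)} = \frac{-5 - \left(2 + u^{2}\right)}{7} = \frac{-7 - u^{2}}{7} = -1 - \frac{u^{2}}{7}$)
$\left(s{\left(-1,-3 \right)} + \left(-2 - 5\right) \left(-6 + 3\right)\right)^{2} = \left(\left(-1 - \frac{\left(-1\right)^{2}}{7}\right) + \left(-2 - 5\right) \left(-6 + 3\right)\right)^{2} = \left(\left(-1 - \frac{1}{7}\right) - -21\right)^{2} = \left(\left(-1 - \frac{1}{7}\right) + 21\right)^{2} = \left(- \frac{8}{7} + 21\right)^{2} = \left(\frac{139}{7}\right)^{2} = \frac{19321}{49}$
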